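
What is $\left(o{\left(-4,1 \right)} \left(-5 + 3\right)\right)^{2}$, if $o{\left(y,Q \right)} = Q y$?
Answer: $64$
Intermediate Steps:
$\left(o{\left(-4,1 \right)} \left(-5 + 3\right)\right)^{2} = \left(1 \left(-4\right) \left(-5 + 3\right)\right)^{2} = \left(\left(-4\right) \left(-2\right)\right)^{2} = 8^{2} = 64$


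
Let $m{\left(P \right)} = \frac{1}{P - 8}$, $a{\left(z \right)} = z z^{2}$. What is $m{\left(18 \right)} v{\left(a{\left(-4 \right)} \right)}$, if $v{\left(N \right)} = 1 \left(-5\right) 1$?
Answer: $- \frac{1}{2} \approx -0.5$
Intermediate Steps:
$a{\left(z \right)} = z^{3}$
$v{\left(N \right)} = -5$ ($v{\left(N \right)} = \left(-5\right) 1 = -5$)
$m{\left(P \right)} = \frac{1}{-8 + P}$
$m{\left(18 \right)} v{\left(a{\left(-4 \right)} \right)} = \frac{1}{-8 + 18} \left(-5\right) = \frac{1}{10} \left(-5\right) = - \frac{1}{2}$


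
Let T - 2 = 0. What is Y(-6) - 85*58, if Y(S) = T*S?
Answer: -4942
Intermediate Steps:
T = 2 (T = 2 + 0 = 2)
Y(S) = 2*S
Y(-6) - 85*58 = 2*(-6) - 85*58 = -12 - 4930 = -4942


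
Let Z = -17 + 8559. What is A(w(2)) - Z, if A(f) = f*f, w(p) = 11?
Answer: -8421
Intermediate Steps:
A(f) = f²
Z = 8542
A(w(2)) - Z = 11² - 1*8542 = 121 - 8542 = -8421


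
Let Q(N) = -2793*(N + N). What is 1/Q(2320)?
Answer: -1/12959520 ≈ -7.7163e-8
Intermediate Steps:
Q(N) = -5586*N
1/Q(2320) = 1/(-5586*2320) = 1/(-12959520) = -1/12959520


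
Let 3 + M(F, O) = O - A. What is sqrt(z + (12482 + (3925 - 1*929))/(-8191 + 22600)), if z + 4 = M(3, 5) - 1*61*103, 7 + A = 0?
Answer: 8*I*sqrt(2262518791)/4803 ≈ 79.227*I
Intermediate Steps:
A = -7 (A = -7 + 0 = -7)
M(F, O) = 4 + O (M(F, O) = -3 + (O - 1*(-7)) = -3 + (O + 7) = -3 + (7 + O) = 4 + O)
z = -6278 (z = -4 + ((4 + 5) - 1*61*103) = -4 + (9 - 61*103) = -4 + (9 - 6283) = -4 - 6274 = -6278)
sqrt(z + (12482 + (3925 - 1*929))/(-8191 + 22600)) = sqrt(-6278 + (12482 + (3925 - 1*929))/(-8191 + 22600)) = sqrt(-6278 + (12482 + (3925 - 929))/14409) = sqrt(-6278 + (12482 + 2996)*(1/14409)) = sqrt(-6278 + 15478*(1/14409)) = sqrt(-6278 + 15478/14409) = sqrt(-90444224/14409) = 8*I*sqrt(2262518791)/4803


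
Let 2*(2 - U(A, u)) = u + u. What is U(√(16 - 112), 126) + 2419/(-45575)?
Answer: -5653719/45575 ≈ -124.05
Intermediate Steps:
U(A, u) = 2 - u (U(A, u) = 2 - (u + u)/2 = 2 - u)
U(√(16 - 112), 126) + 2419/(-45575) = (2 - 1*126) + 2419/(-45575) = (2 - 126) + 2419*(-1/45575) = -124 - 2419/45575 = -5653719/45575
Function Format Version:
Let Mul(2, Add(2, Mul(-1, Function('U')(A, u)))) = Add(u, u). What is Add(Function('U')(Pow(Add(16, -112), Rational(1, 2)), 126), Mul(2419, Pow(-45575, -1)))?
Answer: Rational(-5653719, 45575) ≈ -124.05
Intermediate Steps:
Function('U')(A, u) = Add(2, Mul(-1, u)) (Function('U')(A, u) = Add(2, Mul(Rational(-1, 2), Add(u, u))) = Add(2, Mul(Rational(-1, 2), Mul(2, u))) = Add(2, Mul(-1, u)))
Add(Function('U')(Pow(Add(16, -112), Rational(1, 2)), 126), Mul(2419, Pow(-45575, -1))) = Add(Add(2, Mul(-1, 126)), Mul(2419, Pow(-45575, -1))) = Add(Add(2, -126), Mul(2419, Rational(-1, 45575))) = Add(-124, Rational(-2419, 45575)) = Rational(-5653719, 45575)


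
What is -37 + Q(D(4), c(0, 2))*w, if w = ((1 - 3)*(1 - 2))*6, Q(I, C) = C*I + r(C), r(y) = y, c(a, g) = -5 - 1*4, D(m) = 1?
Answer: -253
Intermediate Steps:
c(a, g) = -9 (c(a, g) = -5 - 4 = -9)
Q(I, C) = C + C*I (Q(I, C) = C*I + C = C + C*I)
w = 12 (w = -2*(-1)*6 = 2*6 = 12)
-37 + Q(D(4), c(0, 2))*w = -37 - 9*(1 + 1)*12 = -37 - 9*2*12 = -37 - 18*12 = -37 - 216 = -253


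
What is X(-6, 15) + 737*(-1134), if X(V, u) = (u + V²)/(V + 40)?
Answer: -1671513/2 ≈ -8.3576e+5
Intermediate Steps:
X(V, u) = (u + V²)/(40 + V)
X(-6, 15) + 737*(-1134) = (15 + (-6)²)/(40 - 6) + 737*(-1134) = (15 + 36)/34 - 835758 = (1/34)*51 - 835758 = 3/2 - 835758 = -1671513/2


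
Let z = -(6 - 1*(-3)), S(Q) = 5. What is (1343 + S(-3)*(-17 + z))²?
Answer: 1471369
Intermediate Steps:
z = -9 (z = -(6 + 3) = -1*9 = -9)
(1343 + S(-3)*(-17 + z))² = (1343 + 5*(-17 - 9))² = (1343 + 5*(-26))² = (1343 - 130)² = 1213² = 1471369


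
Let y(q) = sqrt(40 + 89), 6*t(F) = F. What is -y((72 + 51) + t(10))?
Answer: -sqrt(129) ≈ -11.358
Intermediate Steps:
t(F) = F/6
y(q) = sqrt(129)
-y((72 + 51) + t(10)) = -sqrt(129)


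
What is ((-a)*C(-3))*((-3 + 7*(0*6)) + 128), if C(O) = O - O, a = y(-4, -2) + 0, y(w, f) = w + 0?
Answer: 0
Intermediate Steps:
y(w, f) = w
a = -4 (a = -4 + 0 = -4)
C(O) = 0
((-a)*C(-3))*((-3 + 7*(0*6)) + 128) = (-1*(-4)*0)*((-3 + 7*(0*6)) + 128) = (4*0)*((-3 + 7*0) + 128) = 0*((-3 + 0) + 128) = 0*(-3 + 128) = 0*125 = 0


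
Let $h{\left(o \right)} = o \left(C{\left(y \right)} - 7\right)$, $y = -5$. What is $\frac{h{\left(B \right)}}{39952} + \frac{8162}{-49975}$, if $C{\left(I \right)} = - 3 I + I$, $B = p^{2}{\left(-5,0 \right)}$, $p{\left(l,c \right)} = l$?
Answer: $- \frac{322340099}{1996601200} \approx -0.16144$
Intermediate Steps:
$B = 25$ ($B = \left(-5\right)^{2} = 25$)
$C{\left(I \right)} = - 2 I$
$h{\left(o \right)} = 3 o$ ($h{\left(o \right)} = o \left(\left(-2\right) \left(-5\right) - 7\right) = o \left(10 - 7\right) = o 3 = 3 o$)
$\frac{h{\left(B \right)}}{39952} + \frac{8162}{-49975} = \frac{3 \cdot 25}{39952} + \frac{8162}{-49975} = 75 \cdot \frac{1}{39952} + 8162 \left(- \frac{1}{49975}\right) = \frac{75}{39952} - \frac{8162}{49975} = - \frac{322340099}{1996601200}$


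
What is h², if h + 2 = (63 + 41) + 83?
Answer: 34225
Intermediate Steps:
h = 185 (h = -2 + ((63 + 41) + 83) = -2 + (104 + 83) = -2 + 187 = 185)
h² = 185² = 34225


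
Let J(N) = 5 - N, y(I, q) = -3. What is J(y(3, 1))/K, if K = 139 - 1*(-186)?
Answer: 8/325 ≈ 0.024615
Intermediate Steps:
K = 325 (K = 139 + 186 = 325)
J(y(3, 1))/K = (5 - 1*(-3))/325 = (5 + 3)*(1/325) = 8*(1/325) = 8/325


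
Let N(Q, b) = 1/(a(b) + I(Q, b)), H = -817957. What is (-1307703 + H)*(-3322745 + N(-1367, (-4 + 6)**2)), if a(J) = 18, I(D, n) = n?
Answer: 77693286440870/11 ≈ 7.0630e+12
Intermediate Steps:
N(Q, b) = 1/(18 + b)
(-1307703 + H)*(-3322745 + N(-1367, (-4 + 6)**2)) = (-1307703 - 817957)*(-3322745 + 1/(18 + (-4 + 6)**2)) = -2125660*(-3322745 + 1/(18 + 2**2)) = -2125660*(-3322745 + 1/(18 + 4)) = -2125660*(-3322745 + 1/22) = -2125660*(-73100389/22) = 77693286440870/11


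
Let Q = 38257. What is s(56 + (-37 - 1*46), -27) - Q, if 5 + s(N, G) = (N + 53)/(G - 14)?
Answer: -1568768/41 ≈ -38263.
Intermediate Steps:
s(N, G) = -5 + (53 + N)/(-14 + G) (s(N, G) = -5 + (N + 53)/(G - 14) = -5 + (53 + N)/(-14 + G))
s(56 + (-37 - 1*46), -27) - Q = (123 + (56 + (-37 - 1*46)) - 5*(-27))/(-14 - 27) - 1*38257 = (123 + (56 + (-37 - 46)) + 135)/(-41) - 38257 = -(123 + (56 - 83) + 135)/41 - 38257 = -(123 - 27 + 135)/41 - 38257 = -1/41*231 - 38257 = -231/41 - 38257 = -1568768/41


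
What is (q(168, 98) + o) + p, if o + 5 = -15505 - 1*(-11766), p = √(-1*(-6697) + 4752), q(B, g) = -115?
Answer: -3752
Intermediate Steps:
p = 107 (p = √(6697 + 4752) = √11449 = 107)
o = -3744 (o = -5 + (-15505 - 1*(-11766)) = -5 + (-15505 + 11766) = -5 - 3739 = -3744)
(q(168, 98) + o) + p = (-115 - 3744) + 107 = -3859 + 107 = -3752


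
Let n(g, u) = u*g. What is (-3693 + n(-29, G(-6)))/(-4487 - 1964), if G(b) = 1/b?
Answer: 22129/38706 ≈ 0.57172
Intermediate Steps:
G(b) = 1/b
n(g, u) = g*u
(-3693 + n(-29, G(-6)))/(-4487 - 1964) = (-3693 - 29/(-6))/(-4487 - 1964) = (-3693 - 29*(-⅙))/(-6451) = (-3693 + 29/6)*(-1/6451) = -22129/6*(-1/6451) = 22129/38706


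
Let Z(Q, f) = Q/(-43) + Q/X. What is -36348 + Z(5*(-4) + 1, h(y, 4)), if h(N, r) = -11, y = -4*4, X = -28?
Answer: -43761643/1204 ≈ -36347.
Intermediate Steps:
y = -16
Z(Q, f) = -71*Q/1204 (Z(Q, f) = Q/(-43) + Q/(-28) = Q*(-1/43) + Q*(-1/28) = -Q/43 - Q/28 = -71*Q/1204)
-36348 + Z(5*(-4) + 1, h(y, 4)) = -36348 - 71*(5*(-4) + 1)/1204 = -36348 - 71*(-20 + 1)/1204 = -36348 - 71/1204*(-19) = -36348 + 1349/1204 = -43761643/1204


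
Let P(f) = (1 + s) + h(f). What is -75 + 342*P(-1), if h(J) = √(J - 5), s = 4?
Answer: 1635 + 342*I*√6 ≈ 1635.0 + 837.73*I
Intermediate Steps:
h(J) = √(-5 + J)
P(f) = 5 + √(-5 + f) (P(f) = (1 + 4) + √(-5 + f) = 5 + √(-5 + f))
-75 + 342*P(-1) = -75 + 342*(5 + √(-5 - 1)) = -75 + 342*(5 + √(-6)) = -75 + 342*(5 + I*√6) = -75 + (1710 + 342*I*√6) = 1635 + 342*I*√6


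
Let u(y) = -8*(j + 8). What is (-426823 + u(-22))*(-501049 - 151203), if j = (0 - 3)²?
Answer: 278484861668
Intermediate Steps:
j = 9 (j = (-3)² = 9)
u(y) = -136 (u(y) = -8*(9 + 8) = -8*17 = -136)
(-426823 + u(-22))*(-501049 - 151203) = (-426823 - 136)*(-501049 - 151203) = -426959*(-652252) = 278484861668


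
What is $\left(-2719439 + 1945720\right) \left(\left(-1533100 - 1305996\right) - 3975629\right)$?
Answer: $5272682212275$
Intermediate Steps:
$\left(-2719439 + 1945720\right) \left(\left(-1533100 - 1305996\right) - 3975629\right) = - 773719 \left(\left(-1533100 - 1305996\right) - 3975629\right) = - 773719 \left(-2839096 - 3975629\right) = \left(-773719\right) \left(-6814725\right) = 5272682212275$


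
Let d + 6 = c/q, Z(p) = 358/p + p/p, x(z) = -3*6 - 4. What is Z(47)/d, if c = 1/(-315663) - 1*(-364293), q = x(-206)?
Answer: -1406278665/2703333986189 ≈ -0.00052020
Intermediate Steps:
x(z) = -22 (x(z) = -18 - 4 = -22)
q = -22
Z(p) = 1 + 358/p (Z(p) = 358/p + 1 = 1 + 358/p)
c = 114993821258/315663 (c = -1/315663 + 364293 = 114993821258/315663 ≈ 3.6429e+5)
d = -57517744387/3472293 (d = -6 + (114993821258/315663)/(-22) = -6 + (114993821258/315663)*(-1/22) = -6 - 57496910629/3472293 = -57517744387/3472293 ≈ -16565.)
Z(47)/d = ((358 + 47)/47)/(-57517744387/3472293) = ((1/47)*405)*(-3472293/57517744387) = (405/47)*(-3472293/57517744387) = -1406278665/2703333986189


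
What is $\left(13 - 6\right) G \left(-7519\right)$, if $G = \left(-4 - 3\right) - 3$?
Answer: $526330$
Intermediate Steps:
$G = -10$ ($G = -7 - 3 = -10$)
$\left(13 - 6\right) G \left(-7519\right) = \left(13 - 6\right) \left(-10\right) \left(-7519\right) = 7 \left(-10\right) \left(-7519\right) = \left(-70\right) \left(-7519\right) = 526330$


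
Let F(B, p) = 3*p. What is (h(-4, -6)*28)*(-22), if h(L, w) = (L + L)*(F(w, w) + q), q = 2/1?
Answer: -78848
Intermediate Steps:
q = 2 (q = 2*1 = 2)
h(L, w) = 2*L*(2 + 3*w) (h(L, w) = (L + L)*(3*w + 2) = (2*L)*(2 + 3*w) = 2*L*(2 + 3*w))
(h(-4, -6)*28)*(-22) = ((2*(-4)*(2 + 3*(-6)))*28)*(-22) = ((2*(-4)*(2 - 18))*28)*(-22) = ((2*(-4)*(-16))*28)*(-22) = (128*28)*(-22) = 3584*(-22) = -78848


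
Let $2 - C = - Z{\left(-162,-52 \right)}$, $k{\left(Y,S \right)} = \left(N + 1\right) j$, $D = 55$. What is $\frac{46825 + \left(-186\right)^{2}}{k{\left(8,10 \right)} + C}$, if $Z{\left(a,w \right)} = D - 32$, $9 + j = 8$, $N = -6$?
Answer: $\frac{81421}{30} \approx 2714.0$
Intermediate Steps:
$j = -1$ ($j = -9 + 8 = -1$)
$Z{\left(a,w \right)} = 23$ ($Z{\left(a,w \right)} = 55 - 32 = 23$)
$k{\left(Y,S \right)} = 5$ ($k{\left(Y,S \right)} = \left(-6 + 1\right) \left(-1\right) = \left(-5\right) \left(-1\right) = 5$)
$C = 25$ ($C = 2 - \left(-1\right) 23 = 2 - -23 = 2 + 23 = 25$)
$\frac{46825 + \left(-186\right)^{2}}{k{\left(8,10 \right)} + C} = \frac{46825 + \left(-186\right)^{2}}{5 + 25} = \frac{46825 + 34596}{30} = 81421 \cdot \frac{1}{30} = \frac{81421}{30}$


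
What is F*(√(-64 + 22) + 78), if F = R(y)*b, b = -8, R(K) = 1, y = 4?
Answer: -624 - 8*I*√42 ≈ -624.0 - 51.846*I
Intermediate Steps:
F = -8 (F = 1*(-8) = -8)
F*(√(-64 + 22) + 78) = -8*(√(-64 + 22) + 78) = -8*(√(-42) + 78) = -8*(I*√42 + 78) = -8*(78 + I*√42) = -624 - 8*I*√42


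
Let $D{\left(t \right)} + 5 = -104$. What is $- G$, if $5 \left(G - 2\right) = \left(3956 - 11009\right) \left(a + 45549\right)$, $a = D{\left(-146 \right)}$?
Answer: $64097662$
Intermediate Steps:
$D{\left(t \right)} = -109$ ($D{\left(t \right)} = -5 - 104 = -109$)
$a = -109$
$G = -64097662$ ($G = 2 + \frac{\left(3956 - 11009\right) \left(-109 + 45549\right)}{5} = 2 + \frac{\left(3956 - 11009\right) 45440}{5} = 2 + \frac{\left(-7053\right) 45440}{5} = 2 + \frac{1}{5} \left(-320488320\right) = 2 - 64097664 = -64097662$)
$- G = \left(-1\right) \left(-64097662\right) = 64097662$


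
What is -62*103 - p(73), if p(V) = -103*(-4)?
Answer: -6798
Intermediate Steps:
p(V) = 412
-62*103 - p(73) = -62*103 - 1*412 = -6386 - 412 = -6798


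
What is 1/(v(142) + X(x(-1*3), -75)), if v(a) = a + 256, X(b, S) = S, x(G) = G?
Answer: 1/323 ≈ 0.0030960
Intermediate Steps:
v(a) = 256 + a
1/(v(142) + X(x(-1*3), -75)) = 1/((256 + 142) - 75) = 1/(398 - 75) = 1/323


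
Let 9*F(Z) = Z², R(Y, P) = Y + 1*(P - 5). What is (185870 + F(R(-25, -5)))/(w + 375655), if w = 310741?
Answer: 1674055/6177564 ≈ 0.27099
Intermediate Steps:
R(Y, P) = -5 + P + Y (R(Y, P) = Y + 1*(-5 + P) = Y + (-5 + P) = -5 + P + Y)
F(Z) = Z²/9
(185870 + F(R(-25, -5)))/(w + 375655) = (185870 + (-5 - 5 - 25)²/9)/(310741 + 375655) = (185870 + (⅑)*(-35)²)/686396 = (185870 + (⅑)*1225)*(1/686396) = (185870 + 1225/9)*(1/686396) = (1674055/9)*(1/686396) = 1674055/6177564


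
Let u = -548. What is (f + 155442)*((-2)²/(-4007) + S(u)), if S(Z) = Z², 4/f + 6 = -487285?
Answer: 1360386836745626696/29142911 ≈ 4.6680e+10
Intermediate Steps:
f = -4/487291 (f = 4/(-6 - 487285) = 4/(-487291) = 4*(-1/487291) = -4/487291 ≈ -8.2086e-6)
(f + 155442)*((-2)²/(-4007) + S(u)) = (-4/487291 + 155442)*((-2)²/(-4007) + (-548)²) = 75745487618*(4*(-1/4007) + 300304)/487291 = 75745487618*(-4/4007 + 300304)/487291 = (75745487618/487291)*(1203318124/4007) = 1360386836745626696/29142911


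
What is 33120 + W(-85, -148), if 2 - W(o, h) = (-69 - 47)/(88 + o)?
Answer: 99482/3 ≈ 33161.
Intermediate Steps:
W(o, h) = 2 + 116/(88 + o) (W(o, h) = 2 - (-69 - 47)/(88 + o) = 2 - (-116)/(88 + o) = 2 + 116/(88 + o))
33120 + W(-85, -148) = 33120 + 2*(146 - 85)/(88 - 85) = 33120 + 2*61/3 = 33120 + 2*(1/3)*61 = 33120 + 122/3 = 99482/3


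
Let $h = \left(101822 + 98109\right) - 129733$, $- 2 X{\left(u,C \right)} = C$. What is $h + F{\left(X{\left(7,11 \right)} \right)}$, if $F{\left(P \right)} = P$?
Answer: $\frac{140385}{2} \approx 70193.0$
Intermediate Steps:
$X{\left(u,C \right)} = - \frac{C}{2}$
$h = 70198$ ($h = 199931 - 129733 = 70198$)
$h + F{\left(X{\left(7,11 \right)} \right)} = 70198 - \frac{11}{2} = \frac{140385}{2}$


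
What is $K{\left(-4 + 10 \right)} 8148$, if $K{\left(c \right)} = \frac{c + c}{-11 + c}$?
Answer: $- \frac{97776}{5} \approx -19555.0$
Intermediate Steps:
$K{\left(c \right)} = \frac{2 c}{-11 + c}$
$K{\left(-4 + 10 \right)} 8148 = \frac{2 \left(-4 + 10\right)}{-11 + \left(-4 + 10\right)} 8148 = 2 \cdot 6 \frac{1}{-11 + 6} \cdot 8148 = 2 \cdot 6 \frac{1}{-5} \cdot 8148 = 2 \cdot 6 \left(- \frac{1}{5}\right) 8148 = \left(- \frac{12}{5}\right) 8148 = - \frac{97776}{5}$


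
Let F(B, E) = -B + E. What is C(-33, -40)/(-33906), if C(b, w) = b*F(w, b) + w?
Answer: 271/33906 ≈ 0.0079927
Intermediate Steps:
F(B, E) = E - B
C(b, w) = w + b*(b - w) (C(b, w) = b*(b - w) + w = w + b*(b - w))
C(-33, -40)/(-33906) = (-40 - 33*(-33 - 1*(-40)))/(-33906) = (-40 - 33*(-33 + 40))*(-1/33906) = (-40 - 33*7)*(-1/33906) = (-40 - 231)*(-1/33906) = -271*(-1/33906) = 271/33906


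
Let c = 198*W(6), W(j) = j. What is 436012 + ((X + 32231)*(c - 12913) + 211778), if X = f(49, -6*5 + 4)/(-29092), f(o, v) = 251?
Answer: -1567894986435/4156 ≈ -3.7726e+8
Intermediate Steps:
c = 1188 (c = 198*6 = 1188)
X = -251/29092 (X = 251/(-29092) = 251*(-1/29092) = -251/29092 ≈ -0.0086278)
436012 + ((X + 32231)*(c - 12913) + 211778) = 436012 + ((-251/29092 + 32231)*(1188 - 12913) + 211778) = 436012 + ((937664001/29092)*(-11725) + 211778) = 436012 + (-1570587201675/4156 + 211778) = 436012 - 1569707052307/4156 = -1567894986435/4156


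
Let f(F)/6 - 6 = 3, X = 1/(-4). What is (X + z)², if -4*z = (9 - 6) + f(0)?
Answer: 841/4 ≈ 210.25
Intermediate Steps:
X = -¼ ≈ -0.25000
f(F) = 54 (f(F) = 36 + 6*3 = 36 + 18 = 54)
z = -57/4 (z = -((9 - 6) + 54)/4 = -(3 + 54)/4 = -¼*57 = -57/4 ≈ -14.250)
(X + z)² = (-¼ - 57/4)² = (-29/2)² = 841/4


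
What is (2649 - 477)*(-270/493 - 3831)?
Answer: -4102805916/493 ≈ -8.3221e+6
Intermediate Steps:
(2649 - 477)*(-270/493 - 3831) = 2172*(-270*1/493 - 3831) = 2172*(-270/493 - 3831) = 2172*(-1888953/493) = -4102805916/493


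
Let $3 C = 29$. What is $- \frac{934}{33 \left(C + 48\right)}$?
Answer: $- \frac{934}{1903} \approx -0.4908$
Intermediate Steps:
$C = \frac{29}{3}$ ($C = \frac{1}{3} \cdot 29 = \frac{29}{3} \approx 9.6667$)
$- \frac{934}{33 \left(C + 48\right)} = - \frac{934}{33 \left(\frac{29}{3} + 48\right)} = - \frac{934}{33 \cdot \frac{173}{3}} = - \frac{934}{1903}$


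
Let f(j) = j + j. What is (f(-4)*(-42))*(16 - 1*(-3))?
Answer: 6384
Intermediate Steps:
f(j) = 2*j
(f(-4)*(-42))*(16 - 1*(-3)) = ((2*(-4))*(-42))*(16 - 1*(-3)) = (-8*(-42))*(16 + 3) = 336*19 = 6384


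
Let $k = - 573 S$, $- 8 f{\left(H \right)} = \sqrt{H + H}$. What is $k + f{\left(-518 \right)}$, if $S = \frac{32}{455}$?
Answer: $- \frac{18336}{455} - \frac{i \sqrt{259}}{4} \approx -40.299 - 4.0234 i$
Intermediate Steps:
$f{\left(H \right)} = - \frac{\sqrt{2} \sqrt{H}}{8}$ ($f{\left(H \right)} = - \frac{\sqrt{H + H}}{8} = - \frac{\sqrt{2 H}}{8} = - \frac{\sqrt{2} \sqrt{H}}{8}$)
$S = \frac{32}{455}$ ($S = 32 \cdot \frac{1}{455} = \frac{32}{455} \approx 0.07033$)
$k = - \frac{18336}{455}$ ($k = \left(-573\right) \frac{32}{455} = - \frac{18336}{455} \approx -40.299$)
$k + f{\left(-518 \right)} = - \frac{18336}{455} - \frac{\sqrt{2} \sqrt{-518}}{8} = - \frac{18336}{455} - \frac{\sqrt{2} i \sqrt{518}}{8} = - \frac{18336}{455} - \frac{i \sqrt{259}}{4}$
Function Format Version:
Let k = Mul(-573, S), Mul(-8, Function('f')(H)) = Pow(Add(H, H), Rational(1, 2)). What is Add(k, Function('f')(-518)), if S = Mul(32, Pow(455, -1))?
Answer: Add(Rational(-18336, 455), Mul(Rational(-1, 4), I, Pow(259, Rational(1, 2)))) ≈ Add(-40.299, Mul(-4.0234, I))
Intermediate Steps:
Function('f')(H) = Mul(Rational(-1, 8), Pow(2, Rational(1, 2)), Pow(H, Rational(1, 2))) (Function('f')(H) = Mul(Rational(-1, 8), Pow(Add(H, H), Rational(1, 2))) = Mul(Rational(-1, 8), Pow(Mul(2, H), Rational(1, 2))) = Mul(Rational(-1, 8), Mul(Pow(2, Rational(1, 2)), Pow(H, Rational(1, 2)))) = Mul(Rational(-1, 8), Pow(2, Rational(1, 2)), Pow(H, Rational(1, 2))))
S = Rational(32, 455) (S = Mul(32, Rational(1, 455)) = Rational(32, 455) ≈ 0.070330)
k = Rational(-18336, 455) (k = Mul(-573, Rational(32, 455)) = Rational(-18336, 455) ≈ -40.299)
Add(k, Function('f')(-518)) = Add(Rational(-18336, 455), Mul(Rational(-1, 8), Pow(2, Rational(1, 2)), Pow(-518, Rational(1, 2)))) = Add(Rational(-18336, 455), Mul(Rational(-1, 8), Pow(2, Rational(1, 2)), Mul(I, Pow(518, Rational(1, 2))))) = Add(Rational(-18336, 455), Mul(Rational(-1, 4), I, Pow(259, Rational(1, 2))))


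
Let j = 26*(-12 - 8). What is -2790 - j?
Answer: -2270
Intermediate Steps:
j = -520 (j = 26*(-20) = -520)
-2790 - j = -2790 - 1*(-520) = -2790 + 520 = -2270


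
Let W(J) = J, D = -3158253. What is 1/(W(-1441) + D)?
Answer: -1/3159694 ≈ -3.1649e-7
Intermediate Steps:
1/(W(-1441) + D) = 1/(-1441 - 3158253) = 1/(-3159694) = -1/3159694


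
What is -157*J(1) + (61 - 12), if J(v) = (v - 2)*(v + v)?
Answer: 363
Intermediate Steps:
J(v) = 2*v*(-2 + v) (J(v) = (-2 + v)*(2*v) = 2*v*(-2 + v))
-157*J(1) + (61 - 12) = -314*(-2 + 1) + (61 - 12) = -314*(-1) + 49 = -157*(-2) + 49 = 314 + 49 = 363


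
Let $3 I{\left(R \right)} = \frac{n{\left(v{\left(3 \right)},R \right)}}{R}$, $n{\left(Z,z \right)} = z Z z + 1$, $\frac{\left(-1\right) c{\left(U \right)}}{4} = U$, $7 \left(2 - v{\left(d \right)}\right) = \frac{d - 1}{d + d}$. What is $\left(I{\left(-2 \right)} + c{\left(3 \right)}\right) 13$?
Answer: $- \frac{22061}{126} \approx -175.09$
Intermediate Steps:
$v{\left(d \right)} = 2 - \frac{-1 + d}{14 d}$ ($v{\left(d \right)} = 2 - \frac{\left(d - 1\right) \frac{1}{d + d}}{7} = 2 - \frac{\left(-1 + d\right) \frac{1}{2 d}}{7} = 2 - \frac{\frac{1}{2} \frac{1}{d} \left(-1 + d\right)}{7} = 2 - \frac{-1 + d}{14 d}$)
$c{\left(U \right)} = - 4 U$
$n{\left(Z,z \right)} = 1 + Z z^{2}$ ($n{\left(Z,z \right)} = Z z z + 1 = Z z^{2} + 1 = 1 + Z z^{2}$)
$I{\left(R \right)} = \frac{1 + \frac{41 R^{2}}{21}}{3 R}$ ($I{\left(R \right)} = \frac{\left(1 + \frac{1 + 27 \cdot 3}{14 \cdot 3} R^{2}\right) \frac{1}{R}}{3} = \frac{\left(1 + \frac{1}{14} \cdot \frac{1}{3} \left(1 + 81\right) R^{2}\right) \frac{1}{R}}{3} = \frac{\left(1 + \frac{1}{14} \cdot \frac{1}{3} \cdot 82 R^{2}\right) \frac{1}{R}}{3} = \frac{\left(1 + \frac{41 R^{2}}{21}\right) \frac{1}{R}}{3} = \frac{\frac{1}{R} \left(1 + \frac{41 R^{2}}{21}\right)}{3} = \frac{1 + \frac{41 R^{2}}{21}}{3 R}$)
$\left(I{\left(-2 \right)} + c{\left(3 \right)}\right) 13 = \left(\frac{21 + 41 \left(-2\right)^{2}}{63 \left(-2\right)} - 12\right) 13 = \left(\frac{1}{63} \left(- \frac{1}{2}\right) \left(21 + 41 \cdot 4\right) - 12\right) 13 = \left(\frac{1}{63} \left(- \frac{1}{2}\right) \left(21 + 164\right) - 12\right) 13 = \left(\frac{1}{63} \left(- \frac{1}{2}\right) 185 - 12\right) 13 = \left(- \frac{185}{126} - 12\right) 13 = \left(- \frac{1697}{126}\right) 13 = - \frac{22061}{126}$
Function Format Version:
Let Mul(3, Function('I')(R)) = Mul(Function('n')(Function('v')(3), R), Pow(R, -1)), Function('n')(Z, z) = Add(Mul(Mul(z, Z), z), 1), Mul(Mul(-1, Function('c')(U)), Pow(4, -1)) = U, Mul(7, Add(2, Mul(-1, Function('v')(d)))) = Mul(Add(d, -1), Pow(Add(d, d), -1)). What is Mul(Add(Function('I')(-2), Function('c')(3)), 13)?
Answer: Rational(-22061, 126) ≈ -175.09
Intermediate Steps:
Function('v')(d) = Add(2, Mul(Rational(-1, 14), Pow(d, -1), Add(-1, d))) (Function('v')(d) = Add(2, Mul(Rational(-1, 7), Mul(Add(d, -1), Pow(Add(d, d), -1)))) = Add(2, Mul(Rational(-1, 7), Mul(Add(-1, d), Pow(Mul(2, d), -1)))) = Add(2, Mul(Rational(-1, 7), Mul(Add(-1, d), Mul(Rational(1, 2), Pow(d, -1))))) = Add(2, Mul(Rational(-1, 7), Mul(Rational(1, 2), Pow(d, -1), Add(-1, d)))) = Add(2, Mul(Rational(-1, 14), Pow(d, -1), Add(-1, d))))
Function('c')(U) = Mul(-4, U)
Function('n')(Z, z) = Add(1, Mul(Z, Pow(z, 2))) (Function('n')(Z, z) = Add(Mul(Mul(Z, z), z), 1) = Add(Mul(Z, Pow(z, 2)), 1) = Add(1, Mul(Z, Pow(z, 2))))
Function('I')(R) = Mul(Rational(1, 3), Pow(R, -1), Add(1, Mul(Rational(41, 21), Pow(R, 2)))) (Function('I')(R) = Mul(Rational(1, 3), Mul(Add(1, Mul(Mul(Rational(1, 14), Pow(3, -1), Add(1, Mul(27, 3))), Pow(R, 2))), Pow(R, -1))) = Mul(Rational(1, 3), Mul(Add(1, Mul(Mul(Rational(1, 14), Rational(1, 3), Add(1, 81)), Pow(R, 2))), Pow(R, -1))) = Mul(Rational(1, 3), Mul(Add(1, Mul(Mul(Rational(1, 14), Rational(1, 3), 82), Pow(R, 2))), Pow(R, -1))) = Mul(Rational(1, 3), Mul(Add(1, Mul(Rational(41, 21), Pow(R, 2))), Pow(R, -1))) = Mul(Rational(1, 3), Mul(Pow(R, -1), Add(1, Mul(Rational(41, 21), Pow(R, 2))))) = Mul(Rational(1, 3), Pow(R, -1), Add(1, Mul(Rational(41, 21), Pow(R, 2)))))
Mul(Add(Function('I')(-2), Function('c')(3)), 13) = Mul(Add(Mul(Rational(1, 63), Pow(-2, -1), Add(21, Mul(41, Pow(-2, 2)))), Mul(-4, 3)), 13) = Mul(Add(Mul(Rational(1, 63), Rational(-1, 2), Add(21, Mul(41, 4))), -12), 13) = Mul(Add(Mul(Rational(1, 63), Rational(-1, 2), Add(21, 164)), -12), 13) = Mul(Add(Mul(Rational(1, 63), Rational(-1, 2), 185), -12), 13) = Mul(Add(Rational(-185, 126), -12), 13) = Mul(Rational(-1697, 126), 13) = Rational(-22061, 126)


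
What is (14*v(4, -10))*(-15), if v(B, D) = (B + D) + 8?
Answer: -420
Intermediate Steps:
v(B, D) = 8 + B + D
(14*v(4, -10))*(-15) = (14*(8 + 4 - 10))*(-15) = (14*2)*(-15) = 28*(-15) = -420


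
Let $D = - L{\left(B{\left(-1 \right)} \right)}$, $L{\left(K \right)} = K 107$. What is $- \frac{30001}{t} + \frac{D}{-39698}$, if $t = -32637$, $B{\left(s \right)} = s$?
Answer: $\frac{51629893}{56331462} \approx 0.91654$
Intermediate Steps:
$L{\left(K \right)} = 107 K$
$D = 107$ ($D = - 107 \left(-1\right) = \left(-1\right) \left(-107\right) = 107$)
$- \frac{30001}{t} + \frac{D}{-39698} = - \frac{30001}{-32637} + \frac{107}{-39698} = \left(-30001\right) \left(- \frac{1}{32637}\right) + 107 \left(- \frac{1}{39698}\right) = \frac{30001}{32637} - \frac{107}{39698} = \frac{51629893}{56331462}$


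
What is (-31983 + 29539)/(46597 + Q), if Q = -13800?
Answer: -2444/32797 ≈ -0.074519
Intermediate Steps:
(-31983 + 29539)/(46597 + Q) = (-31983 + 29539)/(46597 - 13800) = -2444/32797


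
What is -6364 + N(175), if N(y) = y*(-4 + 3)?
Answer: -6539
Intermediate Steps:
N(y) = -y (N(y) = y*(-1) = -y)
-6364 + N(175) = -6364 - 1*175 = -6364 - 175 = -6539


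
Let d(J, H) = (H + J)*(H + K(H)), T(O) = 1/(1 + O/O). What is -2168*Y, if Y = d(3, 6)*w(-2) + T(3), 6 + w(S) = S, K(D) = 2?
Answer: 1247684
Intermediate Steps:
w(S) = -6 + S
T(O) = 1/2 (T(O) = 1/(1 + 1) = 1/2)
d(J, H) = (2 + H)*(H + J) (d(J, H) = (H + J)*(H + 2) = (H + J)*(2 + H) = (2 + H)*(H + J))
Y = -1151/2 (Y = (6**2 + 2*6 + 2*3 + 6*3)*(-6 - 2) + 1/2 = (36 + 12 + 6 + 18)*(-8) + 1/2 = 72*(-8) + 1/2 = -576 + 1/2 = -1151/2 ≈ -575.50)
-2168*Y = -2168*(-1151/2) = 1247684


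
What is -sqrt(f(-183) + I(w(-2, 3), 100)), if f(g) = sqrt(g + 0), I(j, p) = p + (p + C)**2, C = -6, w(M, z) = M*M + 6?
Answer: -sqrt(8936 + I*sqrt(183)) ≈ -94.53 - 0.071552*I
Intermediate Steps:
w(M, z) = 6 + M**2 (w(M, z) = M**2 + 6 = 6 + M**2)
I(j, p) = p + (-6 + p)**2 (I(j, p) = p + (p - 6)**2 = p + (-6 + p)**2)
f(g) = sqrt(g)
-sqrt(f(-183) + I(w(-2, 3), 100)) = -sqrt(sqrt(-183) + (100 + (-6 + 100)**2)) = -sqrt(I*sqrt(183) + (100 + 94**2)) = -sqrt(I*sqrt(183) + (100 + 8836)) = -sqrt(I*sqrt(183) + 8936) = -sqrt(8936 + I*sqrt(183))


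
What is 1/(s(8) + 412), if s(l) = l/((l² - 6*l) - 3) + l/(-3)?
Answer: 39/15988 ≈ 0.0024393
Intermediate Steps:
s(l) = -l/3 + l/(-3 + l² - 6*l) (s(l) = l/(-3 + l² - 6*l) + l*(-⅓) = l/(-3 + l² - 6*l) - l/3 = -l/3 + l/(-3 + l² - 6*l))
1/(s(8) + 412) = 1/((⅓)*8*(6 - 1*8² + 6*8)/(-3 + 8² - 6*8) + 412) = 1/((⅓)*8*(6 - 1*64 + 48)/(-3 + 64 - 48) + 412) = 1/((⅓)*8*(6 - 64 + 48)/13 + 412) = 1/((⅓)*8*(1/13)*(-10) + 412) = 1/(-80/39 + 412) = 1/(15988/39) = 39/15988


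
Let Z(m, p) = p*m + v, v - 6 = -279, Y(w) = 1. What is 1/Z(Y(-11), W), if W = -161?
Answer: -1/434 ≈ -0.0023041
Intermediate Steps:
v = -273 (v = 6 - 279 = -273)
Z(m, p) = -273 + m*p (Z(m, p) = p*m - 273 = m*p - 273 = -273 + m*p)
1/Z(Y(-11), W) = 1/(-273 + 1*(-161)) = 1/(-273 - 161) = 1/(-434) = -1/434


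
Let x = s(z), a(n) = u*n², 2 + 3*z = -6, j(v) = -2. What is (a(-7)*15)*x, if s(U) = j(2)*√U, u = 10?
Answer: -9800*I*√6 ≈ -24005.0*I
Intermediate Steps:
z = -8/3 (z = -⅔ + (⅓)*(-6) = -⅔ - 2 = -8/3 ≈ -2.6667)
a(n) = 10*n²
s(U) = -2*√U
x = -4*I*√6/3 ≈ -3.266*I
(a(-7)*15)*x = ((10*(-7)²)*15)*(-4*I*√6/3) = ((10*49)*15)*(-4*I*√6/3) = (490*15)*(-4*I*√6/3) = 7350*(-4*I*√6/3) = -9800*I*√6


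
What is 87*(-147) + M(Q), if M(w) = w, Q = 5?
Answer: -12784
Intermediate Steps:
87*(-147) + M(Q) = 87*(-147) + 5 = -12789 + 5 = -12784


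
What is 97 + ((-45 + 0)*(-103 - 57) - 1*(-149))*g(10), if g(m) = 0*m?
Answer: 97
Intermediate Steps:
g(m) = 0
97 + ((-45 + 0)*(-103 - 57) - 1*(-149))*g(10) = 97 + ((-45 + 0)*(-103 - 57) - 1*(-149))*0 = 97 + (-45*(-160) + 149)*0 = 97 + (7200 + 149)*0 = 97 + 7349*0 = 97 + 0 = 97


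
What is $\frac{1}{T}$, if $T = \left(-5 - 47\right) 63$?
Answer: $- \frac{1}{3276} \approx -0.00030525$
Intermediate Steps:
$T = -3276$ ($T = \left(-52\right) 63 = -3276$)
$\frac{1}{T} = \frac{1}{-3276} = - \frac{1}{3276}$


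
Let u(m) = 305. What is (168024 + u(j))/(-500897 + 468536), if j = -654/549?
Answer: -24047/4623 ≈ -5.2016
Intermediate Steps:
j = -218/183 (j = -654*1/549 = -218/183 ≈ -1.1913)
(168024 + u(j))/(-500897 + 468536) = (168024 + 305)/(-500897 + 468536) = 168329/(-32361) = 168329*(-1/32361) = -24047/4623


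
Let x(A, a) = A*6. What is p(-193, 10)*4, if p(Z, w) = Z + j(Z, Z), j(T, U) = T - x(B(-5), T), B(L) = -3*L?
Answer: -1904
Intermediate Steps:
x(A, a) = 6*A
j(T, U) = -90 + T (j(T, U) = T - 6*(-3*(-5)) = T - 6*15 = T - 1*90 = T - 90 = -90 + T)
p(Z, w) = -90 + 2*Z (p(Z, w) = Z + (-90 + Z) = -90 + 2*Z)
p(-193, 10)*4 = (-90 + 2*(-193))*4 = (-90 - 386)*4 = -476*4 = -1904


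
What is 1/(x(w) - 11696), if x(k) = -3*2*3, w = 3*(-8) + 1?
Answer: -1/11714 ≈ -8.5368e-5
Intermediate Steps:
w = -23 (w = -24 + 1 = -23)
x(k) = -18 (x(k) = -6*3 = -18)
1/(x(w) - 11696) = 1/(-18 - 11696) = 1/(-11714) = -1/11714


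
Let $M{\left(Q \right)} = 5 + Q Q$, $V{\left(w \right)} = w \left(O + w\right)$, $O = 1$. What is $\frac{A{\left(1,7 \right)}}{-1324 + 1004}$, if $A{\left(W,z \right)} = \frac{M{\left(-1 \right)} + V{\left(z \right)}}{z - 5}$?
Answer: $- \frac{31}{320} \approx -0.096875$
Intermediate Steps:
$V{\left(w \right)} = w \left(1 + w\right)$
$M{\left(Q \right)} = 5 + Q^{2}$
$A{\left(W,z \right)} = \frac{6 + z \left(1 + z\right)}{-5 + z}$ ($A{\left(W,z \right)} = \frac{\left(5 + \left(-1\right)^{2}\right) + z \left(1 + z\right)}{z - 5} = \frac{\left(5 + 1\right) + z \left(1 + z\right)}{-5 + z} = \frac{6 + z \left(1 + z\right)}{-5 + z}$)
$\frac{A{\left(1,7 \right)}}{-1324 + 1004} = \frac{\frac{1}{-5 + 7} \left(6 + 7 \left(1 + 7\right)\right)}{-1324 + 1004} = \frac{\frac{1}{2} \left(6 + 7 \cdot 8\right)}{-320} = \frac{6 + 56}{2} \left(- \frac{1}{320}\right) = \frac{1}{2} \cdot 62 \left(- \frac{1}{320}\right) = 31 \left(- \frac{1}{320}\right) = - \frac{31}{320}$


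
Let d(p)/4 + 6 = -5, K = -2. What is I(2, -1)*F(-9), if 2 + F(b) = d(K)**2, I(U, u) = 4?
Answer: 7736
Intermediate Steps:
d(p) = -44 (d(p) = -24 + 4*(-5) = -24 - 20 = -44)
F(b) = 1934 (F(b) = -2 + (-44)**2 = -2 + 1936 = 1934)
I(2, -1)*F(-9) = 4*1934 = 7736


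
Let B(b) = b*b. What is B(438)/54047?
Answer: 191844/54047 ≈ 3.5496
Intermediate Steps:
B(b) = b²
B(438)/54047 = 438²/54047 = 191844*(1/54047) = 191844/54047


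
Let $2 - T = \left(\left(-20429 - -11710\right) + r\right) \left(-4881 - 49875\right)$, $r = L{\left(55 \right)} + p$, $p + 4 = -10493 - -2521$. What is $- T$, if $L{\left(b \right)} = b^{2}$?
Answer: $748514518$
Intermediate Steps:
$p = -7976$ ($p = -4 - 7972 = -7976$)
$r = -4951$ ($r = 55^{2} - 7976 = 3025 - 7976 = -4951$)
$T = -748514518$ ($T = 2 - \left(\left(-20429 - -11710\right) - 4951\right) \left(-4881 - 49875\right) = 2 - \left(\left(-20429 + 11710\right) - 4951\right) \left(-54756\right) = 2 - \left(-8719 - 4951\right) \left(-54756\right) = 2 - \left(-13670\right) \left(-54756\right) = 2 - 748514520 = -748514518$)
$- T = \left(-1\right) \left(-748514518\right) = 748514518$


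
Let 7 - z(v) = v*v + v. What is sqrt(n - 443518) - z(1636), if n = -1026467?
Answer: 2678125 + I*sqrt(1469985) ≈ 2.6781e+6 + 1212.4*I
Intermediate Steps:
z(v) = 7 - v - v**2 (z(v) = 7 - (v*v + v) = 7 - (v**2 + v) = 7 - (v + v**2) = 7 + (-v - v**2) = 7 - v - v**2)
sqrt(n - 443518) - z(1636) = sqrt(-1026467 - 443518) - (7 - 1*1636 - 1*1636**2) = sqrt(-1469985) - (7 - 1636 - 1*2676496) = I*sqrt(1469985) - (7 - 1636 - 2676496) = I*sqrt(1469985) - 1*(-2678125) = I*sqrt(1469985) + 2678125 = 2678125 + I*sqrt(1469985)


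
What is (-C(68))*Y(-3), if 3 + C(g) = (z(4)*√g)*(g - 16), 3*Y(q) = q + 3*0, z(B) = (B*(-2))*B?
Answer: -3 - 3328*√17 ≈ -13725.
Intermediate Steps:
z(B) = -2*B² (z(B) = (-2*B)*B = -2*B²)
Y(q) = q/3 (Y(q) = (q + 3*0)/3 = (q + 0)/3 = q/3)
C(g) = -3 - 32*√g*(-16 + g) (C(g) = -3 + ((-2*4²)*√g)*(g - 16) = -3 + ((-2*16)*√g)*(-16 + g) = -3 + (-32*√g)*(-16 + g) = -3 - 32*√g*(-16 + g))
(-C(68))*Y(-3) = (-(-3 - 4352*√17 + 512*√68))*((⅓)*(-3)) = -(-3 - 4352*√17 + 512*(2*√17))*(-1) = -(-3 - 4352*√17 + 1024*√17)*(-1) = -(-3 - 3328*√17)*(-1) = (3 + 3328*√17)*(-1) = -3 - 3328*√17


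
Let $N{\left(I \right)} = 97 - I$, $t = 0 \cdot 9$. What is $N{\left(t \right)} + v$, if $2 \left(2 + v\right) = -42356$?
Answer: $-21083$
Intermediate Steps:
$t = 0$
$v = -21180$ ($v = -2 + \frac{1}{2} \left(-42356\right) = -2 - 21178 = -21180$)
$N{\left(t \right)} + v = \left(97 - 0\right) - 21180 = \left(97 + 0\right) - 21180 = 97 - 21180 = -21083$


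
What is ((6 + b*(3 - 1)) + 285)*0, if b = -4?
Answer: 0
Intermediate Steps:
((6 + b*(3 - 1)) + 285)*0 = ((6 - 4*(3 - 1)) + 285)*0 = ((6 - 4*2) + 285)*0 = ((6 - 8) + 285)*0 = (-2 + 285)*0 = 283*0 = 0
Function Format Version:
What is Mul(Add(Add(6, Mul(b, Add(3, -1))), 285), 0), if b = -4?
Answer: 0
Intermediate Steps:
Mul(Add(Add(6, Mul(b, Add(3, -1))), 285), 0) = Mul(Add(Add(6, Mul(-4, Add(3, -1))), 285), 0) = Mul(Add(Add(6, Mul(-4, 2)), 285), 0) = Mul(Add(Add(6, -8), 285), 0) = Mul(Add(-2, 285), 0) = Mul(283, 0) = 0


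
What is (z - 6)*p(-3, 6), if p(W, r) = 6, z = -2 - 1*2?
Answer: -60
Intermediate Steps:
z = -4 (z = -2 - 2 = -4)
(z - 6)*p(-3, 6) = (-4 - 6)*6 = -10*6 = -60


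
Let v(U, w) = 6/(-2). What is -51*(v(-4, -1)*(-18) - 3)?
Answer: -2601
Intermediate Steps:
v(U, w) = -3 (v(U, w) = 6*(-1/2) = -3)
-51*(v(-4, -1)*(-18) - 3) = -51*(-3*(-18) - 3) = -51*(54 - 3) = -51*51 = -2601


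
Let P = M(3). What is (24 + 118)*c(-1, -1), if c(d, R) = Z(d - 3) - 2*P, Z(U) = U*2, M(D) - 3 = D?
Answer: -2840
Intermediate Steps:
M(D) = 3 + D
P = 6 (P = 3 + 3 = 6)
Z(U) = 2*U
c(d, R) = -18 + 2*d (c(d, R) = 2*(d - 3) - 2*6 = 2*(-3 + d) - 12 = (-6 + 2*d) - 12 = -18 + 2*d)
(24 + 118)*c(-1, -1) = (24 + 118)*(-18 + 2*(-1)) = 142*(-18 - 2) = 142*(-20) = -2840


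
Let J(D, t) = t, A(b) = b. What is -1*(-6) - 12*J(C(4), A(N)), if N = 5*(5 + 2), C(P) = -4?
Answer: -414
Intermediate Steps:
N = 35 (N = 5*7 = 35)
-1*(-6) - 12*J(C(4), A(N)) = -1*(-6) - 12*35 = 6 - 420 = -414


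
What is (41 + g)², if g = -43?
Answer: 4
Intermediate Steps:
(41 + g)² = (41 - 43)² = (-2)² = 4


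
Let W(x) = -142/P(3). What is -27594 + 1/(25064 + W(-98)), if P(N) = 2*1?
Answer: -689656841/24993 ≈ -27594.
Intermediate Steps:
P(N) = 2
W(x) = -71 (W(x) = -142/2 = -142*½ = -71)
-27594 + 1/(25064 + W(-98)) = -27594 + 1/(25064 - 71) = -27594 + 1/24993 = -689656841/24993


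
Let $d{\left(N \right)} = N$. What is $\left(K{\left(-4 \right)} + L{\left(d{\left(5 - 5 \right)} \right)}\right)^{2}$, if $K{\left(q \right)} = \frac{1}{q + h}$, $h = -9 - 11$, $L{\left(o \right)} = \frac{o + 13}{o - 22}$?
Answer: $\frac{27889}{69696} \approx 0.40015$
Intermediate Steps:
$L{\left(o \right)} = \frac{13 + o}{-22 + o}$
$h = -20$
$K{\left(q \right)} = \frac{1}{-20 + q}$ ($K{\left(q \right)} = \frac{1}{q - 20} = \frac{1}{-20 + q}$)
$\left(K{\left(-4 \right)} + L{\left(d{\left(5 - 5 \right)} \right)}\right)^{2} = \left(\frac{1}{-20 - 4} + \frac{13 + \left(5 - 5\right)}{-22 + \left(5 - 5\right)}\right)^{2} = \left(\frac{1}{-24} + \frac{13 + \left(5 - 5\right)}{-22 + \left(5 - 5\right)}\right)^{2} = \left(- \frac{1}{24} + \frac{13 + 0}{-22 + 0}\right)^{2} = \left(- \frac{1}{24} + \frac{1}{-22} \cdot 13\right)^{2} = \left(- \frac{1}{24} - \frac{13}{22}\right)^{2} = \left(- \frac{167}{264}\right)^{2} = \frac{27889}{69696}$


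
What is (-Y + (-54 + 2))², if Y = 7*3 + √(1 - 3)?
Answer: (73 + I*√2)² ≈ 5327.0 + 206.48*I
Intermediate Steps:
Y = 21 + I*√2 (Y = 21 + √(-2) = 21 + I*√2 ≈ 21.0 + 1.4142*I)
(-Y + (-54 + 2))² = (-(21 + I*√2) + (-54 + 2))² = ((-21 - I*√2) - 52)² = (-73 - I*√2)²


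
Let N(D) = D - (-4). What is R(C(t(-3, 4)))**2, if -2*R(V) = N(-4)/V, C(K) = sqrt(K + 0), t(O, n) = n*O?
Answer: 0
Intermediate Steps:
t(O, n) = O*n
N(D) = 4 + D (N(D) = D - 1*(-4) = D + 4 = 4 + D)
C(K) = sqrt(K)
R(V) = 0 (R(V) = -(4 - 4)/(2*V) = -0/V = -1/2*0 = 0)
R(C(t(-3, 4)))**2 = 0**2 = 0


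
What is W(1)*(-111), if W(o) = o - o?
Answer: 0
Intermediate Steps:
W(o) = 0
W(1)*(-111) = 0*(-111) = 0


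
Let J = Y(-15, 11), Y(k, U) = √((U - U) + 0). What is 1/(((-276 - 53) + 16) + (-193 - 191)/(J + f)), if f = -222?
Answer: -37/11517 ≈ -0.0032126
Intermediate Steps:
Y(k, U) = 0 (Y(k, U) = √(0 + 0) = √0 = 0)
J = 0
1/(((-276 - 53) + 16) + (-193 - 191)/(J + f)) = 1/(((-276 - 53) + 16) + (-193 - 191)/(0 - 222)) = 1/((-329 + 16) - 384/(-222)) = 1/(-313 - 384*(-1/222)) = 1/(-313 + 64/37) = 1/(-11517/37) = -37/11517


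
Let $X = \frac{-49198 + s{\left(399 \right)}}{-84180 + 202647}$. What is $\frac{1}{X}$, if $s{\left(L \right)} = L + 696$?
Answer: $- \frac{118467}{48103} \approx -2.4628$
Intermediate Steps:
$s{\left(L \right)} = 696 + L$
$X = - \frac{48103}{118467}$ ($X = \frac{-49198 + \left(696 + 399\right)}{-84180 + 202647} = \frac{-49198 + 1095}{118467} = \left(-48103\right) \frac{1}{118467} = - \frac{48103}{118467} \approx -0.40605$)
$\frac{1}{X} = \frac{1}{- \frac{48103}{118467}} = - \frac{118467}{48103}$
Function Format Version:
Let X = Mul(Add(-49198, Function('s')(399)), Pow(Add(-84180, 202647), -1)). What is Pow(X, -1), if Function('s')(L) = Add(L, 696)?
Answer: Rational(-118467, 48103) ≈ -2.4628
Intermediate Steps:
Function('s')(L) = Add(696, L)
X = Rational(-48103, 118467) (X = Mul(Add(-49198, Add(696, 399)), Pow(Add(-84180, 202647), -1)) = Mul(Add(-49198, 1095), Pow(118467, -1)) = Mul(-48103, Rational(1, 118467)) = Rational(-48103, 118467) ≈ -0.40605)
Pow(X, -1) = Pow(Rational(-48103, 118467), -1) = Rational(-118467, 48103)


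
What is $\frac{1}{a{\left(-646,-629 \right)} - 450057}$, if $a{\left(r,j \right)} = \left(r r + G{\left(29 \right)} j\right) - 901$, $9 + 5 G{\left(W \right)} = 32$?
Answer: $- \frac{5}{182677} \approx -2.7371 \cdot 10^{-5}$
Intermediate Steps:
$G{\left(W \right)} = \frac{23}{5}$ ($G{\left(W \right)} = - \frac{9}{5} + \frac{1}{5} \cdot 32 = - \frac{9}{5} + \frac{32}{5} = \frac{23}{5}$)
$a{\left(r,j \right)} = -901 + r^{2} + \frac{23 j}{5}$ ($a{\left(r,j \right)} = \left(r r + \frac{23 j}{5}\right) - 901 = \left(r^{2} + \frac{23 j}{5}\right) - 901 = -901 + r^{2} + \frac{23 j}{5}$)
$\frac{1}{a{\left(-646,-629 \right)} - 450057} = \frac{1}{\left(-901 + \left(-646\right)^{2} + \frac{23}{5} \left(-629\right)\right) - 450057} = \frac{1}{\left(-901 + 417316 - \frac{14467}{5}\right) - 450057} = \frac{1}{\frac{2067608}{5} - 450057} = \frac{1}{- \frac{182677}{5}} = - \frac{5}{182677}$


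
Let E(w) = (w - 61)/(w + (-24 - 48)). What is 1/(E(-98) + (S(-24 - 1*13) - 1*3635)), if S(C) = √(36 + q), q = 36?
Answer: -105024470/381663638881 - 173400*√2/381663638881 ≈ -0.00027582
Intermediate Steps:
S(C) = 6*√2 (S(C) = √(36 + 36) = √72 = 6*√2)
E(w) = (-61 + w)/(-72 + w) (E(w) = (-61 + w)/(w - 72) = (-61 + w)/(-72 + w))
1/(E(-98) + (S(-24 - 1*13) - 1*3635)) = 1/((-61 - 98)/(-72 - 98) + (6*√2 - 1*3635)) = 1/(-159/(-170) + (6*√2 - 3635)) = 1/(-1/170*(-159) + (-3635 + 6*√2)) = 1/(159/170 + (-3635 + 6*√2)) = 1/(-617791/170 + 6*√2)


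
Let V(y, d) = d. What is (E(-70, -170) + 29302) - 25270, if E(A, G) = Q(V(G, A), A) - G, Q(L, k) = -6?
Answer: 4196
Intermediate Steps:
E(A, G) = -6 - G
(E(-70, -170) + 29302) - 25270 = ((-6 - 1*(-170)) + 29302) - 25270 = ((-6 + 170) + 29302) - 25270 = (164 + 29302) - 25270 = 29466 - 25270 = 4196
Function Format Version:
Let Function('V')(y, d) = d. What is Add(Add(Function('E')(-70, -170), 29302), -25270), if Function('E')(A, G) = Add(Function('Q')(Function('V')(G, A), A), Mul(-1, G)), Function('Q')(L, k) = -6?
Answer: 4196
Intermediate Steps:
Function('E')(A, G) = Add(-6, Mul(-1, G))
Add(Add(Function('E')(-70, -170), 29302), -25270) = Add(Add(Add(-6, Mul(-1, -170)), 29302), -25270) = Add(Add(Add(-6, 170), 29302), -25270) = Add(Add(164, 29302), -25270) = Add(29466, -25270) = 4196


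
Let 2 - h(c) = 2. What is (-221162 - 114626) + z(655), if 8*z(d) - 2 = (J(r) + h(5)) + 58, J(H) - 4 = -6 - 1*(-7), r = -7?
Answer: -2686239/8 ≈ -3.3578e+5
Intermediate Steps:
J(H) = 5 (J(H) = 4 + (-6 - 1*(-7)) = 4 + (-6 + 7) = 4 + 1 = 5)
h(c) = 0 (h(c) = 2 - 1*2 = 2 - 2 = 0)
z(d) = 65/8 (z(d) = 1/4 + ((5 + 0) + 58)/8 = 1/4 + (5 + 58)/8 = 1/4 + (1/8)*63 = 1/4 + 63/8 = 65/8)
(-221162 - 114626) + z(655) = (-221162 - 114626) + 65/8 = -335788 + 65/8 = -2686239/8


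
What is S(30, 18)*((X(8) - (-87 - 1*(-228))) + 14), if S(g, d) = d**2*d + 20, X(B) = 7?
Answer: -702240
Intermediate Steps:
S(g, d) = 20 + d**3 (S(g, d) = d**3 + 20 = 20 + d**3)
S(30, 18)*((X(8) - (-87 - 1*(-228))) + 14) = (20 + 18**3)*((7 - (-87 - 1*(-228))) + 14) = (20 + 5832)*((7 - (-87 + 228)) + 14) = 5852*((7 - 1*141) + 14) = 5852*((7 - 141) + 14) = 5852*(-134 + 14) = 5852*(-120) = -702240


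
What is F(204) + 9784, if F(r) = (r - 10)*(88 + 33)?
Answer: 33258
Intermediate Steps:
F(r) = -1210 + 121*r (F(r) = (-10 + r)*121 = -1210 + 121*r)
F(204) + 9784 = (-1210 + 121*204) + 9784 = (-1210 + 24684) + 9784 = 23474 + 9784 = 33258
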